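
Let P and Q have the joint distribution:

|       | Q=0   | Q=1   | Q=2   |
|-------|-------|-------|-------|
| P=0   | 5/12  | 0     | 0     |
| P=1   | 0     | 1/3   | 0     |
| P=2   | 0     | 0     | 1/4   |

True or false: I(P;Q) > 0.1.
Marginal P(P) (row sums):
  P(P=0) = 5/12 + 0 + 0 = 5/12
  P(P=1) = 0 + 1/3 + 0 = 1/3
  P(P=2) = 0 + 0 + 1/4 = 1/4
Marginal P(Q) (column sums):
  P(Q=0) = 5/12 + 0 + 0 = 5/12
  P(Q=1) = 0 + 1/3 + 0 = 1/3
  P(Q=2) = 0 + 0 + 1/4 = 1/4

H(P) = -[(5/12)·log₂(5/12) + (1/3)·log₂(1/3) + (1/4)·log₂(1/4)]
  = 0.5263 + 0.5283 + 0.5000
  = 1.5546 bits
H(Q) = -[(5/12)·log₂(5/12) + (1/3)·log₂(1/3) + (1/4)·log₂(1/4)]
  = 0.5263 + 0.5283 + 0.5000
  = 1.5546 bits
H(P,Q) = -[(5/12)·log₂(5/12) + (1/3)·log₂(1/3) + (1/4)·log₂(1/4)]
  = 0.5263 + 0.5283 + 0.5000
  = 1.5546 bits

I(P;Q) = H(P) + H(Q) - H(P,Q)
  = 1.5546 + 1.5546 - 1.5546
  = 1.5546 bits

True. I(P;Q) = 1.5546 bits, which is > 0.1 bits.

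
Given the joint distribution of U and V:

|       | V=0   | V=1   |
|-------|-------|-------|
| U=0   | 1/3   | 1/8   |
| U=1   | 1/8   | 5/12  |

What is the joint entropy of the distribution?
H(U,V) = -Σ P(U,V) log₂ P(U,V), summed over the non-zero cells:
H(U,V) = -[(1/3)·log₂(1/3) + (1/8)·log₂(1/8) + (1/8)·log₂(1/8) + (5/12)·log₂(5/12)]
  = 0.5283 + 0.3750 + 0.3750 + 0.5263
  = 1.8046 bits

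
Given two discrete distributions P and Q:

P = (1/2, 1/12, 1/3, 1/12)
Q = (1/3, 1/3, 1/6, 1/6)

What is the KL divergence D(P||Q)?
D(P||Q) = Σ P(i) log₂(P(i)/Q(i))
  i=0: (1/2) × log₂((1/2)/(1/3)) = (1/2) × log₂(3/2) = 0.2925
  i=1: (1/12) × log₂((1/12)/(1/3)) = (1/12) × log₂(1/4) = -0.1667
  i=2: (1/3) × log₂((1/3)/(1/6)) = (1/3) × log₂(2) = 0.3333
  i=3: (1/12) × log₂((1/12)/(1/6)) = (1/12) × log₂(1/2) = -0.0833
D(P||Q) = 0.2925 - 0.1667 + 0.3333 - 0.0833
  = 0.3758 bits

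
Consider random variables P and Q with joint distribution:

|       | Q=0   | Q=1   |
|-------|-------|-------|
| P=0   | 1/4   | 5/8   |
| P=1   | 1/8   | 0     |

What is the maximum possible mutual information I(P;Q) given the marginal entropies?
The upper bound on mutual information is I(P;Q) ≤ min(H(P), H(Q)).

Marginal P(P) (row sums):
  P(P=0) = 1/4 + 5/8 = 7/8
  P(P=1) = 1/8 + 0 = 1/8
Marginal P(Q) (column sums):
  P(Q=0) = 1/4 + 1/8 = 3/8
  P(Q=1) = 5/8 + 0 = 5/8

H(P) = -[(7/8)·log₂(7/8) + (1/8)·log₂(1/8)]
  = 0.1686 + 0.3750
  = 0.5436 bits
H(Q) = -[(3/8)·log₂(3/8) + (5/8)·log₂(5/8)]
  = 0.5306 + 0.4238
  = 0.9544 bits

Maximum possible I(P;Q) = min(0.5436, 0.9544) = 0.5436 bits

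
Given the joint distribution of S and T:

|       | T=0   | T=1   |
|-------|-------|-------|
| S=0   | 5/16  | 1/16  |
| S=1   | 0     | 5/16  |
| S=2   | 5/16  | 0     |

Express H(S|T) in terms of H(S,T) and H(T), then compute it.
H(S|T) = H(S,T) - H(T)

Marginal P(T) (column sums):
  P(T=0) = 5/16 + 0 + 5/16 = 5/8
  P(T=1) = 1/16 + 5/16 + 0 = 3/8

H(S,T) = -[(5/16)·log₂(5/16) + (1/16)·log₂(1/16) + (5/16)·log₂(5/16) + (5/16)·log₂(5/16)]
  = 0.5244 + 0.2500 + 0.5244 + 0.5244
  = 1.8232 bits
H(T) = -[(5/8)·log₂(5/8) + (3/8)·log₂(3/8)]
  = 0.4238 + 0.5306
  = 0.9544 bits

H(S|T) = 1.8232 - 0.9544 = 0.8688 bits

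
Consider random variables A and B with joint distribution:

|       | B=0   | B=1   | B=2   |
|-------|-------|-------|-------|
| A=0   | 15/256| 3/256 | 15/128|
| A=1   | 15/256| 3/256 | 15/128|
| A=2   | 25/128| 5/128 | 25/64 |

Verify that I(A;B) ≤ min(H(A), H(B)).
Marginal P(A) (row sums):
  P(A=0) = 15/256 + 3/256 + 15/128 = 3/16
  P(A=1) = 15/256 + 3/256 + 15/128 = 3/16
  P(A=2) = 25/128 + 5/128 + 25/64 = 5/8
Marginal P(B) (column sums):
  P(B=0) = 15/256 + 15/256 + 25/128 = 5/16
  P(B=1) = 3/256 + 3/256 + 5/128 = 1/16
  P(B=2) = 15/128 + 15/128 + 25/64 = 5/8

H(A) = -[(3/16)·log₂(3/16) + (3/16)·log₂(3/16) + (5/8)·log₂(5/8)]
  = 0.4528 + 0.4528 + 0.4238
  = 1.3294 bits
H(B) = -[(5/16)·log₂(5/16) + (1/16)·log₂(1/16) + (5/8)·log₂(5/8)]
  = 0.5244 + 0.2500 + 0.4238
  = 1.1982 bits
H(A,B) = -[(15/256)·log₂(15/256) + (3/256)·log₂(3/256) + (15/128)·log₂(15/128) + (15/256)·log₂(15/256) + (3/256)·log₂(3/256) + (15/128)·log₂(15/128) + (25/128)·log₂(25/128) + (5/128)·log₂(5/128) + (25/64)·log₂(25/64)]
  = 0.2398 + 0.0752 + 0.3625 + 0.2398 + 0.0752 + 0.3625 + 0.4602 + 0.1827 + 0.5297
  = 2.5276 bits

I(A;B) = H(A) + H(B) - H(A,B)
  = 1.3294 + 1.1982 - 2.5276
  = 0.0000 bits

min(H(A), H(B)) = min(1.3294, 1.1982) = 1.1982 bits
Since 0.0000 ≤ 1.1982, the bound is satisfied ✓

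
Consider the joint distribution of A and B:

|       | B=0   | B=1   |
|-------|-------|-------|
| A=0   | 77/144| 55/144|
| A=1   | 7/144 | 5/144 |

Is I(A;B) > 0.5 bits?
Marginal P(A) (row sums):
  P(A=0) = 77/144 + 55/144 = 11/12
  P(A=1) = 7/144 + 5/144 = 1/12
Marginal P(B) (column sums):
  P(B=0) = 77/144 + 7/144 = 7/12
  P(B=1) = 55/144 + 5/144 = 5/12

H(A) = -[(11/12)·log₂(11/12) + (1/12)·log₂(1/12)]
  = 0.1151 + 0.2987
  = 0.4138 bits
H(B) = -[(7/12)·log₂(7/12) + (5/12)·log₂(5/12)]
  = 0.4536 + 0.5263
  = 0.9799 bits
H(A,B) = -[(77/144)·log₂(77/144) + (55/144)·log₂(55/144) + (7/144)·log₂(7/144) + (5/144)·log₂(5/144)]
  = 0.4829 + 0.5304 + 0.2121 + 0.1683
  = 1.3937 bits

I(A;B) = H(A) + H(B) - H(A,B)
  = 0.4138 + 0.9799 - 1.3937
  = 0.0000 bits

No. I(A;B) = 0.0000 bits, which is ≤ 0.5 bits.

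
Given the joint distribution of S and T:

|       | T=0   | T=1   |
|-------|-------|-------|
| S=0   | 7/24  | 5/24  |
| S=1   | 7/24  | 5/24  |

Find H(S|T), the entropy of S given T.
Marginal P(T) (column sums):
  P(T=0) = 7/24 + 7/24 = 7/12
  P(T=1) = 5/24 + 5/24 = 5/12

H(S|T) = -Σ P(S,T)·log₂ P(S|T), where P(S|T) = P(S,T) / P(T)
  (S=0,T=0): P(S|T) = (7/24)/(7/12) = 1/2;  -(7/24)·log₂(1/2) = 0.2917
  (S=0,T=1): P(S|T) = (5/24)/(5/12) = 1/2;  -(5/24)·log₂(1/2) = 0.2083
  (S=1,T=0): P(S|T) = (7/24)/(7/12) = 1/2;  -(7/24)·log₂(1/2) = 0.2917
  (S=1,T=1): P(S|T) = (5/24)/(5/12) = 1/2;  -(5/24)·log₂(1/2) = 0.2083
H(S|T) = 0.2917 + 0.2083 + 0.2917 + 0.2083
  = 1.0000 bits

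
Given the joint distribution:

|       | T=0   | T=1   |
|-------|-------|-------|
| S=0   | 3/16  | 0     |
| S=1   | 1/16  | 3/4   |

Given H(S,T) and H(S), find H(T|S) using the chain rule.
From the chain rule: H(S,T) = H(S) + H(T|S)
Therefore: H(T|S) = H(S,T) - H(S)

H(S,T) = -[(3/16)·log₂(3/16) + (1/16)·log₂(1/16) + (3/4)·log₂(3/4)]
  = 0.4528 + 0.2500 + 0.3113
  = 1.0141 bits
Marginal P(S) (row sums):
  P(S=0) = 3/16 + 0 = 3/16
  P(S=1) = 1/16 + 3/4 = 13/16
H(S) = -[(3/16)·log₂(3/16) + (13/16)·log₂(13/16)]
  = 0.4528 + 0.2434
  = 0.6962 bits

H(T|S) = 1.0141 - 0.6962 = 0.3179 bits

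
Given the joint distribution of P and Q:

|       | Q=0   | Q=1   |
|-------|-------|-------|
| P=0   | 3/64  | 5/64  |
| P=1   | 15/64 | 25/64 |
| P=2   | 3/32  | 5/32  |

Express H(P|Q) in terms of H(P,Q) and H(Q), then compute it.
H(P|Q) = H(P,Q) - H(Q)

Marginal P(Q) (column sums):
  P(Q=0) = 3/64 + 15/64 + 3/32 = 3/8
  P(Q=1) = 5/64 + 25/64 + 5/32 = 5/8

H(P,Q) = -[(3/64)·log₂(3/64) + (5/64)·log₂(5/64) + (15/64)·log₂(15/64) + (25/64)·log₂(25/64) + (3/32)·log₂(3/32) + (5/32)·log₂(5/32)]
  = 0.2070 + 0.2873 + 0.4906 + 0.5297 + 0.3202 + 0.4184
  = 2.2532 bits
H(Q) = -[(3/8)·log₂(3/8) + (5/8)·log₂(5/8)]
  = 0.5306 + 0.4238
  = 0.9544 bits

H(P|Q) = 2.2532 - 0.9544 = 1.2988 bits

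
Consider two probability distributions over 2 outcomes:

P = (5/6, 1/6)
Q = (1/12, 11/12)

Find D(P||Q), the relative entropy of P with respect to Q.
D(P||Q) = Σ P(i) log₂(P(i)/Q(i))
  i=0: (5/6) × log₂((5/6)/(1/12)) = (5/6) × log₂(10) = 2.7683
  i=1: (1/6) × log₂((1/6)/(11/12)) = (1/6) × log₂(2/11) = -0.4099
D(P||Q) = 2.7683 - 0.4099
  = 2.3584 bits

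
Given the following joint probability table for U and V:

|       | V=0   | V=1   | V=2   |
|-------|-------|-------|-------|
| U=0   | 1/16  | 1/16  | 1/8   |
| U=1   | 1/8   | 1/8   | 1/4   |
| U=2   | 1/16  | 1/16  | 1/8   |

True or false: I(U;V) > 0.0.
Marginal P(U) (row sums):
  P(U=0) = 1/16 + 1/16 + 1/8 = 1/4
  P(U=1) = 1/8 + 1/8 + 1/4 = 1/2
  P(U=2) = 1/16 + 1/16 + 1/8 = 1/4
Marginal P(V) (column sums):
  P(V=0) = 1/16 + 1/8 + 1/16 = 1/4
  P(V=1) = 1/16 + 1/8 + 1/16 = 1/4
  P(V=2) = 1/8 + 1/4 + 1/8 = 1/2

H(U) = -[(1/4)·log₂(1/4) + (1/2)·log₂(1/2) + (1/4)·log₂(1/4)]
  = 0.5000 + 0.5000 + 0.5000
  = 1.5000 bits
H(V) = -[(1/4)·log₂(1/4) + (1/4)·log₂(1/4) + (1/2)·log₂(1/2)]
  = 0.5000 + 0.5000 + 0.5000
  = 1.5000 bits
H(U,V) = -[(1/16)·log₂(1/16) + (1/16)·log₂(1/16) + (1/8)·log₂(1/8) + (1/8)·log₂(1/8) + (1/8)·log₂(1/8) + (1/4)·log₂(1/4) + (1/16)·log₂(1/16) + (1/16)·log₂(1/16) + (1/8)·log₂(1/8)]
  = 0.2500 + 0.2500 + 0.3750 + 0.3750 + 0.3750 + 0.5000 + 0.2500 + 0.2500 + 0.3750
  = 3.0000 bits

I(U;V) = H(U) + H(V) - H(U,V)
  = 1.5000 + 1.5000 - 3.0000
  = 0.0000 bits

False. I(U;V) = 0.0000 bits, which is ≤ 0.0 bits.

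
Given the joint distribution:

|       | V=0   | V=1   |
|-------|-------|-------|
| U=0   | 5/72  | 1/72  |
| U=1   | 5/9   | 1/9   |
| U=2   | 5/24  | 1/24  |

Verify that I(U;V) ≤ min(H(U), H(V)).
Marginal P(U) (row sums):
  P(U=0) = 5/72 + 1/72 = 1/12
  P(U=1) = 5/9 + 1/9 = 2/3
  P(U=2) = 5/24 + 1/24 = 1/4
Marginal P(V) (column sums):
  P(V=0) = 5/72 + 5/9 + 5/24 = 5/6
  P(V=1) = 1/72 + 1/9 + 1/24 = 1/6

H(U) = -[(1/12)·log₂(1/12) + (2/3)·log₂(2/3) + (1/4)·log₂(1/4)]
  = 0.2987 + 0.3900 + 0.5000
  = 1.1887 bits
H(V) = -[(5/6)·log₂(5/6) + (1/6)·log₂(1/6)]
  = 0.2192 + 0.4308
  = 0.6500 bits
H(U,V) = -[(5/72)·log₂(5/72) + (1/72)·log₂(1/72) + (5/9)·log₂(5/9) + (1/9)·log₂(1/9) + (5/24)·log₂(5/24) + (1/24)·log₂(1/24)]
  = 0.2672 + 0.0857 + 0.4711 + 0.3522 + 0.4715 + 0.1910
  = 1.8387 bits

I(U;V) = H(U) + H(V) - H(U,V)
  = 1.1887 + 0.6500 - 1.8387
  = 0.0000 bits

min(H(U), H(V)) = min(1.1887, 0.6500) = 0.6500 bits
Since 0.0000 ≤ 0.6500, the bound is satisfied ✓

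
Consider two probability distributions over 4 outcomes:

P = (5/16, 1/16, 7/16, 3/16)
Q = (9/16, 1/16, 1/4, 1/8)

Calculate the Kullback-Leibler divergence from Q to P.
D(P||Q) = Σ P(i) log₂(P(i)/Q(i))
  i=0: (5/16) × log₂((5/16)/(9/16)) = (5/16) × log₂(5/9) = -0.2650
  i=1: (1/16) × log₂((1/16)/(1/16)) = (1/16) × log₂(1) = 0.0000
  i=2: (7/16) × log₂((7/16)/(1/4)) = (7/16) × log₂(7/4) = 0.3532
  i=3: (3/16) × log₂((3/16)/(1/8)) = (3/16) × log₂(3/2) = 0.1097
D(P||Q) = -0.2650 + 0.0000 + 0.3532 + 0.1097
  = 0.1979 bits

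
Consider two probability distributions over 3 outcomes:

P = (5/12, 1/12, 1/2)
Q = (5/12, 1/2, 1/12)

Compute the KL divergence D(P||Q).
D(P||Q) = Σ P(i) log₂(P(i)/Q(i))
  i=0: (5/12) × log₂((5/12)/(5/12)) = (5/12) × log₂(1) = 0.0000
  i=1: (1/12) × log₂((1/12)/(1/2)) = (1/12) × log₂(1/6) = -0.2154
  i=2: (1/2) × log₂((1/2)/(1/12)) = (1/2) × log₂(6) = 1.2925
D(P||Q) = 0.0000 - 0.2154 + 1.2925
  = 1.0771 bits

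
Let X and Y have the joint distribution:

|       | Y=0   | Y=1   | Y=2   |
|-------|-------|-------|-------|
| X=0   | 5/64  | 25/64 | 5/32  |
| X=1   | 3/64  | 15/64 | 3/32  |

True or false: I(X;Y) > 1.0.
Marginal P(X) (row sums):
  P(X=0) = 5/64 + 25/64 + 5/32 = 5/8
  P(X=1) = 3/64 + 15/64 + 3/32 = 3/8
Marginal P(Y) (column sums):
  P(Y=0) = 5/64 + 3/64 = 1/8
  P(Y=1) = 25/64 + 15/64 = 5/8
  P(Y=2) = 5/32 + 3/32 = 1/4

H(X) = -[(5/8)·log₂(5/8) + (3/8)·log₂(3/8)]
  = 0.4238 + 0.5306
  = 0.9544 bits
H(Y) = -[(1/8)·log₂(1/8) + (5/8)·log₂(5/8) + (1/4)·log₂(1/4)]
  = 0.3750 + 0.4238 + 0.5000
  = 1.2988 bits
H(X,Y) = -[(5/64)·log₂(5/64) + (25/64)·log₂(25/64) + (5/32)·log₂(5/32) + (3/64)·log₂(3/64) + (15/64)·log₂(15/64) + (3/32)·log₂(3/32)]
  = 0.2873 + 0.5297 + 0.4184 + 0.2070 + 0.4906 + 0.3202
  = 2.2532 bits

I(X;Y) = H(X) + H(Y) - H(X,Y)
  = 0.9544 + 1.2988 - 2.2532
  = 0.0000 bits

False. I(X;Y) = 0.0000 bits, which is ≤ 1.0 bits.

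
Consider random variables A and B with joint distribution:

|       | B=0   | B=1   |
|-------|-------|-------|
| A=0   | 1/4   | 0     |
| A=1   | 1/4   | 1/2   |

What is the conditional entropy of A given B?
Marginal P(B) (column sums):
  P(B=0) = 1/4 + 1/4 = 1/2
  P(B=1) = 0 + 1/2 = 1/2

H(A|B) = -Σ P(A,B)·log₂ P(A|B), where P(A|B) = P(A,B) / P(B)
  (cells with P(A,B) = 0 contribute 0)
  (A=0,B=0): P(A|B) = (1/4)/(1/2) = 1/2;  -(1/4)·log₂(1/2) = 0.2500
  (A=1,B=0): P(A|B) = (1/4)/(1/2) = 1/2;  -(1/4)·log₂(1/2) = 0.2500
  (A=1,B=1): P(A|B) = (1/2)/(1/2) = 1;  -(1/2)·log₂(1) = 0.0000
H(A|B) = 0.2500 + 0.2500 + 0.0000
  = 0.5000 bits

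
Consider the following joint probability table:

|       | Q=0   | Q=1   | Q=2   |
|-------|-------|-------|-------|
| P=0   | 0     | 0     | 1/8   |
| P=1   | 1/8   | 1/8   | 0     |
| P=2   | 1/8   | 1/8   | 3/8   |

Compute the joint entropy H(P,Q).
H(P,Q) = -Σ P(P,Q) log₂ P(P,Q), summed over the non-zero cells:
H(P,Q) = -[(1/8)·log₂(1/8) + (1/8)·log₂(1/8) + (1/8)·log₂(1/8) + (1/8)·log₂(1/8) + (1/8)·log₂(1/8) + (3/8)·log₂(3/8)]
  = 0.3750 + 0.3750 + 0.3750 + 0.3750 + 0.3750 + 0.5306
  = 2.4056 bits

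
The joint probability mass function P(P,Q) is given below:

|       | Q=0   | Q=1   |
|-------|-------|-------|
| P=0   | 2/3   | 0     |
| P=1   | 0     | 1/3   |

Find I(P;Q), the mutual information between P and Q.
Marginal P(P) (row sums):
  P(P=0) = 2/3 + 0 = 2/3
  P(P=1) = 0 + 1/3 = 1/3
Marginal P(Q) (column sums):
  P(Q=0) = 2/3 + 0 = 2/3
  P(Q=1) = 0 + 1/3 = 1/3

H(P) = -[(2/3)·log₂(2/3) + (1/3)·log₂(1/3)]
  = 0.3900 + 0.5283
  = 0.9183 bits
H(Q) = -[(2/3)·log₂(2/3) + (1/3)·log₂(1/3)]
  = 0.3900 + 0.5283
  = 0.9183 bits
H(P,Q) = -[(2/3)·log₂(2/3) + (1/3)·log₂(1/3)]
  = 0.3900 + 0.5283
  = 0.9183 bits

I(P;Q) = H(P) + H(Q) - H(P,Q)
  = 0.9183 + 0.9183 - 0.9183
  = 0.9183 bits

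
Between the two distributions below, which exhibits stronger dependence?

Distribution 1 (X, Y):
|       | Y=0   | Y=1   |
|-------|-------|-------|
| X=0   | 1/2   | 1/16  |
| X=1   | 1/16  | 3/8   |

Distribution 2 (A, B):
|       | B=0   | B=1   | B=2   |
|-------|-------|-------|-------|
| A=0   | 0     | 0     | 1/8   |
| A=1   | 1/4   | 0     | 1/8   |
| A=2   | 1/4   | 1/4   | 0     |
Distribution 1 (X, Y):
Marginal P(X) (row sums):
  P(X=0) = 1/2 + 1/16 = 9/16
  P(X=1) = 1/16 + 3/8 = 7/16
Marginal P(Y) (column sums):
  P(Y=0) = 1/2 + 1/16 = 9/16
  P(Y=1) = 1/16 + 3/8 = 7/16

H(X) = -[(9/16)·log₂(9/16) + (7/16)·log₂(7/16)]
  = 0.4669 + 0.5218
  = 0.9887 bits
H(Y) = -[(9/16)·log₂(9/16) + (7/16)·log₂(7/16)]
  = 0.4669 + 0.5218
  = 0.9887 bits
H(X,Y) = -[(1/2)·log₂(1/2) + (1/16)·log₂(1/16) + (1/16)·log₂(1/16) + (3/8)·log₂(3/8)]
  = 0.5000 + 0.2500 + 0.2500 + 0.5306
  = 1.5306 bits

I(X;Y) = H(X) + H(Y) - H(X,Y)
  = 0.9887 + 0.9887 - 1.5306
  = 0.4468 bits

Distribution 2 (A, B):
Marginal P(A) (row sums):
  P(A=0) = 0 + 0 + 1/8 = 1/8
  P(A=1) = 1/4 + 0 + 1/8 = 3/8
  P(A=2) = 1/4 + 1/4 + 0 = 1/2
Marginal P(B) (column sums):
  P(B=0) = 0 + 1/4 + 1/4 = 1/2
  P(B=1) = 0 + 0 + 1/4 = 1/4
  P(B=2) = 1/8 + 1/8 + 0 = 1/4

H(A) = -[(1/8)·log₂(1/8) + (3/8)·log₂(3/8) + (1/2)·log₂(1/2)]
  = 0.3750 + 0.5306 + 0.5000
  = 1.4056 bits
H(B) = -[(1/2)·log₂(1/2) + (1/4)·log₂(1/4) + (1/4)·log₂(1/4)]
  = 0.5000 + 0.5000 + 0.5000
  = 1.5000 bits
H(A,B) = -[(1/8)·log₂(1/8) + (1/4)·log₂(1/4) + (1/8)·log₂(1/8) + (1/4)·log₂(1/4) + (1/4)·log₂(1/4)]
  = 0.3750 + 0.5000 + 0.3750 + 0.5000 + 0.5000
  = 2.2500 bits

I(A;B) = H(A) + H(B) - H(A,B)
  = 1.4056 + 1.5000 - 2.2500
  = 0.6556 bits

I(A;B) = 0.6556 bits > I(X;Y) = 0.4468 bits, so (A, B) has the higher mutual information (stronger dependence).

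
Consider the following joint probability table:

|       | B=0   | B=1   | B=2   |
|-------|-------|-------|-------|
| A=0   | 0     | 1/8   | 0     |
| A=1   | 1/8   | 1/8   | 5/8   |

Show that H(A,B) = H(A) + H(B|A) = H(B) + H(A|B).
Marginal P(A) (row sums):
  P(A=0) = 0 + 1/8 + 0 = 1/8
  P(A=1) = 1/8 + 1/8 + 5/8 = 7/8
Marginal P(B) (column sums):
  P(B=0) = 0 + 1/8 = 1/8
  P(B=1) = 1/8 + 1/8 = 1/4
  P(B=2) = 0 + 5/8 = 5/8

Decomposition 1: H(A) + H(B|A)
H(A) = -[(1/8)·log₂(1/8) + (7/8)·log₂(7/8)]
  = 0.3750 + 0.1686
  = 0.5436 bits
H(B|A) = -Σ P(A,B)·log₂ P(B|A), where P(B|A) = P(A,B) / P(A)
  (cells with P(A,B) = 0 contribute 0)
  (A=0,B=1): P(B|A) = (1/8)/(1/8) = 1;  -(1/8)·log₂(1) = 0.0000
  (A=1,B=0): P(B|A) = (1/8)/(7/8) = 1/7;  -(1/8)·log₂(1/7) = 0.3509
  (A=1,B=1): P(B|A) = (1/8)/(7/8) = 1/7;  -(1/8)·log₂(1/7) = 0.3509
  (A=1,B=2): P(B|A) = (5/8)/(7/8) = 5/7;  -(5/8)·log₂(5/7) = 0.3034
H(B|A) = 0.0000 + 0.3509 + 0.3509 + 0.3034
  = 1.0052 bits
H(A) + H(B|A) = 0.5436 + 1.0052 = 1.5488 bits

Decomposition 2: H(B) + H(A|B)
H(B) = -[(1/8)·log₂(1/8) + (1/4)·log₂(1/4) + (5/8)·log₂(5/8)]
  = 0.3750 + 0.5000 + 0.4238
  = 1.2988 bits
H(A|B) = -Σ P(A,B)·log₂ P(A|B), where P(A|B) = P(A,B) / P(B)
  (cells with P(A,B) = 0 contribute 0)
  (A=0,B=1): P(A|B) = (1/8)/(1/4) = 1/2;  -(1/8)·log₂(1/2) = 0.1250
  (A=1,B=0): P(A|B) = (1/8)/(1/8) = 1;  -(1/8)·log₂(1) = 0.0000
  (A=1,B=1): P(A|B) = (1/8)/(1/4) = 1/2;  -(1/8)·log₂(1/2) = 0.1250
  (A=1,B=2): P(A|B) = (5/8)/(5/8) = 1;  -(5/8)·log₂(1) = 0.0000
H(A|B) = 0.1250 + 0.0000 + 0.1250 + 0.0000
  = 0.2500 bits
H(B) + H(A|B) = 1.2988 + 0.2500 = 1.5488 bits

Direct computation of the joint entropy:
H(A,B) = -[(1/8)·log₂(1/8) + (1/8)·log₂(1/8) + (1/8)·log₂(1/8) + (5/8)·log₂(5/8)]
  = 0.3750 + 0.3750 + 0.3750 + 0.4238
  = 1.5488 bits

All three agree: H(A,B) = 1.5488 bits ✓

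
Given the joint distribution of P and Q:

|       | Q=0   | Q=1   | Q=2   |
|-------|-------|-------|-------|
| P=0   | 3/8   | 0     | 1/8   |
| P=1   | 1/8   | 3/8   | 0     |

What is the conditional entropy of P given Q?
Marginal P(Q) (column sums):
  P(Q=0) = 3/8 + 1/8 = 1/2
  P(Q=1) = 0 + 3/8 = 3/8
  P(Q=2) = 1/8 + 0 = 1/8

H(P|Q) = -Σ P(P,Q)·log₂ P(P|Q), where P(P|Q) = P(P,Q) / P(Q)
  (cells with P(P,Q) = 0 contribute 0)
  (P=0,Q=0): P(P|Q) = (3/8)/(1/2) = 3/4;  -(3/8)·log₂(3/4) = 0.1556
  (P=0,Q=2): P(P|Q) = (1/8)/(1/8) = 1;  -(1/8)·log₂(1) = 0.0000
  (P=1,Q=0): P(P|Q) = (1/8)/(1/2) = 1/4;  -(1/8)·log₂(1/4) = 0.2500
  (P=1,Q=1): P(P|Q) = (3/8)/(3/8) = 1;  -(3/8)·log₂(1) = 0.0000
H(P|Q) = 0.1556 + 0.0000 + 0.2500 + 0.0000
  = 0.4056 bits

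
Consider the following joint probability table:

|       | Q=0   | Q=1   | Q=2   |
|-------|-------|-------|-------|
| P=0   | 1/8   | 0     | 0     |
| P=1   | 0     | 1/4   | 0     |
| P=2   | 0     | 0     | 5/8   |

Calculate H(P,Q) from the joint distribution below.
H(P,Q) = -Σ P(P,Q) log₂ P(P,Q), summed over the non-zero cells:
H(P,Q) = -[(1/8)·log₂(1/8) + (1/4)·log₂(1/4) + (5/8)·log₂(5/8)]
  = 0.3750 + 0.5000 + 0.4238
  = 1.2988 bits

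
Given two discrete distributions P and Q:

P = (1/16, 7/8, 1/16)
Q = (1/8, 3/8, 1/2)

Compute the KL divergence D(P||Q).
D(P||Q) = Σ P(i) log₂(P(i)/Q(i))
  i=0: (1/16) × log₂((1/16)/(1/8)) = (1/16) × log₂(1/2) = -0.0625
  i=1: (7/8) × log₂((7/8)/(3/8)) = (7/8) × log₂(7/3) = 1.0696
  i=2: (1/16) × log₂((1/16)/(1/2)) = (1/16) × log₂(1/8) = -0.1875
D(P||Q) = -0.0625 + 1.0696 - 0.1875
  = 0.8196 bits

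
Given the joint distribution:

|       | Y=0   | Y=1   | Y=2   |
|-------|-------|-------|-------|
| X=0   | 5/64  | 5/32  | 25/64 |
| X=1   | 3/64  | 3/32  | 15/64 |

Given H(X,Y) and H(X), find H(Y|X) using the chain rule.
From the chain rule: H(X,Y) = H(X) + H(Y|X)
Therefore: H(Y|X) = H(X,Y) - H(X)

H(X,Y) = -[(5/64)·log₂(5/64) + (5/32)·log₂(5/32) + (25/64)·log₂(25/64) + (3/64)·log₂(3/64) + (3/32)·log₂(3/32) + (15/64)·log₂(15/64)]
  = 0.2873 + 0.4184 + 0.5297 + 0.2070 + 0.3202 + 0.4906
  = 2.2532 bits
Marginal P(X) (row sums):
  P(X=0) = 5/64 + 5/32 + 25/64 = 5/8
  P(X=1) = 3/64 + 3/32 + 15/64 = 3/8
H(X) = -[(5/8)·log₂(5/8) + (3/8)·log₂(3/8)]
  = 0.4238 + 0.5306
  = 0.9544 bits

H(Y|X) = 2.2532 - 0.9544 = 1.2988 bits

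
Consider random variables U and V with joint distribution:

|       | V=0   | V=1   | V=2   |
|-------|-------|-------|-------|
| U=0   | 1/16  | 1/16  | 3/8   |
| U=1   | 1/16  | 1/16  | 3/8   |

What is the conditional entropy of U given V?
Marginal P(V) (column sums):
  P(V=0) = 1/16 + 1/16 = 1/8
  P(V=1) = 1/16 + 1/16 = 1/8
  P(V=2) = 3/8 + 3/8 = 3/4

H(U|V) = -Σ P(U,V)·log₂ P(U|V), where P(U|V) = P(U,V) / P(V)
  (U=0,V=0): P(U|V) = (1/16)/(1/8) = 1/2;  -(1/16)·log₂(1/2) = 0.0625
  (U=0,V=1): P(U|V) = (1/16)/(1/8) = 1/2;  -(1/16)·log₂(1/2) = 0.0625
  (U=0,V=2): P(U|V) = (3/8)/(3/4) = 1/2;  -(3/8)·log₂(1/2) = 0.3750
  (U=1,V=0): P(U|V) = (1/16)/(1/8) = 1/2;  -(1/16)·log₂(1/2) = 0.0625
  (U=1,V=1): P(U|V) = (1/16)/(1/8) = 1/2;  -(1/16)·log₂(1/2) = 0.0625
  (U=1,V=2): P(U|V) = (3/8)/(3/4) = 1/2;  -(3/8)·log₂(1/2) = 0.3750
H(U|V) = 0.0625 + 0.0625 + 0.3750 + 0.0625 + 0.0625 + 0.3750
  = 1.0000 bits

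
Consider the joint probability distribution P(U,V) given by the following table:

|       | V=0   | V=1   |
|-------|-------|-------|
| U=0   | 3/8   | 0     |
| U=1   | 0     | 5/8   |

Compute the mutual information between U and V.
Marginal P(U) (row sums):
  P(U=0) = 3/8 + 0 = 3/8
  P(U=1) = 0 + 5/8 = 5/8
Marginal P(V) (column sums):
  P(V=0) = 3/8 + 0 = 3/8
  P(V=1) = 0 + 5/8 = 5/8

H(U) = -[(3/8)·log₂(3/8) + (5/8)·log₂(5/8)]
  = 0.5306 + 0.4238
  = 0.9544 bits
H(V) = -[(3/8)·log₂(3/8) + (5/8)·log₂(5/8)]
  = 0.5306 + 0.4238
  = 0.9544 bits
H(U,V) = -[(3/8)·log₂(3/8) + (5/8)·log₂(5/8)]
  = 0.5306 + 0.4238
  = 0.9544 bits

I(U;V) = H(U) + H(V) - H(U,V)
  = 0.9544 + 0.9544 - 0.9544
  = 0.9544 bits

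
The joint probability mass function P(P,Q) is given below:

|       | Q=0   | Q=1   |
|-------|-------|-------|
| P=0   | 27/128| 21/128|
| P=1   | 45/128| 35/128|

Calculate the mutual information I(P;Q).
Marginal P(P) (row sums):
  P(P=0) = 27/128 + 21/128 = 3/8
  P(P=1) = 45/128 + 35/128 = 5/8
Marginal P(Q) (column sums):
  P(Q=0) = 27/128 + 45/128 = 9/16
  P(Q=1) = 21/128 + 35/128 = 7/16

H(P) = -[(3/8)·log₂(3/8) + (5/8)·log₂(5/8)]
  = 0.5306 + 0.4238
  = 0.9544 bits
H(Q) = -[(9/16)·log₂(9/16) + (7/16)·log₂(7/16)]
  = 0.4669 + 0.5218
  = 0.9887 bits
H(P,Q) = -[(27/128)·log₂(27/128) + (21/128)·log₂(21/128) + (45/128)·log₂(45/128) + (35/128)·log₂(35/128)]
  = 0.4736 + 0.4278 + 0.5302 + 0.5115
  = 1.9431 bits

I(P;Q) = H(P) + H(Q) - H(P,Q)
  = 0.9544 + 0.9887 - 1.9431
  = 0.0000 bits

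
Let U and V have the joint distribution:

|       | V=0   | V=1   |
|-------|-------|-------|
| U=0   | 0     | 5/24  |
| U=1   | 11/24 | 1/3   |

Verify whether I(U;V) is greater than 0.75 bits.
Marginal P(U) (row sums):
  P(U=0) = 0 + 5/24 = 5/24
  P(U=1) = 11/24 + 1/3 = 19/24
Marginal P(V) (column sums):
  P(V=0) = 0 + 11/24 = 11/24
  P(V=1) = 5/24 + 1/3 = 13/24

H(U) = -[(5/24)·log₂(5/24) + (19/24)·log₂(19/24)]
  = 0.4715 + 0.2668
  = 0.7383 bits
H(V) = -[(11/24)·log₂(11/24) + (13/24)·log₂(13/24)]
  = 0.5159 + 0.4791
  = 0.9950 bits
H(U,V) = -[(5/24)·log₂(5/24) + (11/24)·log₂(11/24) + (1/3)·log₂(1/3)]
  = 0.4715 + 0.5159 + 0.5283
  = 1.5157 bits

I(U;V) = H(U) + H(V) - H(U,V)
  = 0.7383 + 0.9950 - 1.5157
  = 0.2176 bits

No. I(U;V) = 0.2176 bits, which is ≤ 0.75 bits.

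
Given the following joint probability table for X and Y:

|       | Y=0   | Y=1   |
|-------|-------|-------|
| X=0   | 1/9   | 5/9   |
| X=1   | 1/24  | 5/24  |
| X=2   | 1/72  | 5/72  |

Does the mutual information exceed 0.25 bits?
Marginal P(X) (row sums):
  P(X=0) = 1/9 + 5/9 = 2/3
  P(X=1) = 1/24 + 5/24 = 1/4
  P(X=2) = 1/72 + 5/72 = 1/12
Marginal P(Y) (column sums):
  P(Y=0) = 1/9 + 1/24 + 1/72 = 1/6
  P(Y=1) = 5/9 + 5/24 + 5/72 = 5/6

H(X) = -[(2/3)·log₂(2/3) + (1/4)·log₂(1/4) + (1/12)·log₂(1/12)]
  = 0.3900 + 0.5000 + 0.2987
  = 1.1887 bits
H(Y) = -[(1/6)·log₂(1/6) + (5/6)·log₂(5/6)]
  = 0.4308 + 0.2192
  = 0.6500 bits
H(X,Y) = -[(1/9)·log₂(1/9) + (5/9)·log₂(5/9) + (1/24)·log₂(1/24) + (5/24)·log₂(5/24) + (1/72)·log₂(1/72) + (5/72)·log₂(5/72)]
  = 0.3522 + 0.4711 + 0.1910 + 0.4715 + 0.0857 + 0.2672
  = 1.8387 bits

I(X;Y) = H(X) + H(Y) - H(X,Y)
  = 1.1887 + 0.6500 - 1.8387
  = 0.0000 bits

No. I(X;Y) = 0.0000 bits, which is ≤ 0.25 bits.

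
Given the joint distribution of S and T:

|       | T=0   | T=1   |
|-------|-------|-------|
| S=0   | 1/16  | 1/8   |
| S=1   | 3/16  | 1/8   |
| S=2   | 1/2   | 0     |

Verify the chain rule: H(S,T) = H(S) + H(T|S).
Left side:
H(S,T) = -[(1/16)·log₂(1/16) + (1/8)·log₂(1/8) + (3/16)·log₂(3/16) + (1/8)·log₂(1/8) + (1/2)·log₂(1/2)]
  = 0.2500 + 0.3750 + 0.4528 + 0.3750 + 0.5000
  = 1.9528 bits

Right side:
Marginal P(S) (row sums):
  P(S=0) = 1/16 + 1/8 = 3/16
  P(S=1) = 3/16 + 1/8 = 5/16
  P(S=2) = 1/2 + 0 = 1/2
H(S) = -[(3/16)·log₂(3/16) + (5/16)·log₂(5/16) + (1/2)·log₂(1/2)]
  = 0.4528 + 0.5244 + 0.5000
  = 1.4772 bits
H(T|S) = -Σ P(S,T)·log₂ P(T|S), where P(T|S) = P(S,T) / P(S)
  (cells with P(S,T) = 0 contribute 0)
  (S=0,T=0): P(T|S) = (1/16)/(3/16) = 1/3;  -(1/16)·log₂(1/3) = 0.0991
  (S=0,T=1): P(T|S) = (1/8)/(3/16) = 2/3;  -(1/8)·log₂(2/3) = 0.0731
  (S=1,T=0): P(T|S) = (3/16)/(5/16) = 3/5;  -(3/16)·log₂(3/5) = 0.1382
  (S=1,T=1): P(T|S) = (1/8)/(5/16) = 2/5;  -(1/8)·log₂(2/5) = 0.1652
  (S=2,T=0): P(T|S) = (1/2)/(1/2) = 1;  -(1/2)·log₂(1) = 0.0000
H(T|S) = 0.0991 + 0.0731 + 0.1382 + 0.1652 + 0.0000
  = 0.4756 bits
H(S) + H(T|S) = 1.4772 + 0.4756 = 1.9528 bits

Both sides equal 1.9528 bits, so the chain rule holds ✓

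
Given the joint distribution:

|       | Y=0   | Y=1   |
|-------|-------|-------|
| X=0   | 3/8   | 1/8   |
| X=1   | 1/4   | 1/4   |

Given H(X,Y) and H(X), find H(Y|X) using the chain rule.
From the chain rule: H(X,Y) = H(X) + H(Y|X)
Therefore: H(Y|X) = H(X,Y) - H(X)

H(X,Y) = -[(3/8)·log₂(3/8) + (1/8)·log₂(1/8) + (1/4)·log₂(1/4) + (1/4)·log₂(1/4)]
  = 0.5306 + 0.3750 + 0.5000 + 0.5000
  = 1.9056 bits
Marginal P(X) (row sums):
  P(X=0) = 3/8 + 1/8 = 1/2
  P(X=1) = 1/4 + 1/4 = 1/2
H(X) = -[(1/2)·log₂(1/2) + (1/2)·log₂(1/2)]
  = 0.5000 + 0.5000
  = 1.0000 bits

H(Y|X) = 1.9056 - 1.0000 = 0.9056 bits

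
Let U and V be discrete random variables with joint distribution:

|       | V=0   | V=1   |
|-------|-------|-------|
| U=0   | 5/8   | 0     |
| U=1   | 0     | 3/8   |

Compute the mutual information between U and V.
Marginal P(U) (row sums):
  P(U=0) = 5/8 + 0 = 5/8
  P(U=1) = 0 + 3/8 = 3/8
Marginal P(V) (column sums):
  P(V=0) = 5/8 + 0 = 5/8
  P(V=1) = 0 + 3/8 = 3/8

H(U) = -[(5/8)·log₂(5/8) + (3/8)·log₂(3/8)]
  = 0.4238 + 0.5306
  = 0.9544 bits
H(V) = -[(5/8)·log₂(5/8) + (3/8)·log₂(3/8)]
  = 0.4238 + 0.5306
  = 0.9544 bits
H(U,V) = -[(5/8)·log₂(5/8) + (3/8)·log₂(3/8)]
  = 0.4238 + 0.5306
  = 0.9544 bits

I(U;V) = H(U) + H(V) - H(U,V)
  = 0.9544 + 0.9544 - 0.9544
  = 0.9544 bits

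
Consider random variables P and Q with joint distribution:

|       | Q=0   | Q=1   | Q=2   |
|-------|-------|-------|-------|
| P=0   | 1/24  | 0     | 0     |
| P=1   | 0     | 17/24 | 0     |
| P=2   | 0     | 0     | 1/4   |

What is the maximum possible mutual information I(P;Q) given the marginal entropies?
The upper bound on mutual information is I(P;Q) ≤ min(H(P), H(Q)).

Marginal P(P) (row sums):
  P(P=0) = 1/24 + 0 + 0 = 1/24
  P(P=1) = 0 + 17/24 + 0 = 17/24
  P(P=2) = 0 + 0 + 1/4 = 1/4
Marginal P(Q) (column sums):
  P(Q=0) = 1/24 + 0 + 0 = 1/24
  P(Q=1) = 0 + 17/24 + 0 = 17/24
  P(Q=2) = 0 + 0 + 1/4 = 1/4

H(P) = -[(1/24)·log₂(1/24) + (17/24)·log₂(17/24) + (1/4)·log₂(1/4)]
  = 0.1910 + 0.3524 + 0.5000
  = 1.0434 bits
H(Q) = -[(1/24)·log₂(1/24) + (17/24)·log₂(17/24) + (1/4)·log₂(1/4)]
  = 0.1910 + 0.3524 + 0.5000
  = 1.0434 bits

Maximum possible I(P;Q) = min(1.0434, 1.0434) = 1.0434 bits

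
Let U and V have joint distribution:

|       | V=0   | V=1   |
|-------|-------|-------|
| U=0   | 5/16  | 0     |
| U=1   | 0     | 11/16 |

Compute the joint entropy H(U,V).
H(U,V) = -Σ P(U,V) log₂ P(U,V), summed over the non-zero cells:
H(U,V) = -[(5/16)·log₂(5/16) + (11/16)·log₂(11/16)]
  = 0.5244 + 0.3716
  = 0.8960 bits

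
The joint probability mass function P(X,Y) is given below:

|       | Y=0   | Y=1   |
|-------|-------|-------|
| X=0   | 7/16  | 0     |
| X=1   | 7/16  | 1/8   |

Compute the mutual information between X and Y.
Marginal P(X) (row sums):
  P(X=0) = 7/16 + 0 = 7/16
  P(X=1) = 7/16 + 1/8 = 9/16
Marginal P(Y) (column sums):
  P(Y=0) = 7/16 + 7/16 = 7/8
  P(Y=1) = 0 + 1/8 = 1/8

H(X) = -[(7/16)·log₂(7/16) + (9/16)·log₂(9/16)]
  = 0.5218 + 0.4669
  = 0.9887 bits
H(Y) = -[(7/8)·log₂(7/8) + (1/8)·log₂(1/8)]
  = 0.1686 + 0.3750
  = 0.5436 bits
H(X,Y) = -[(7/16)·log₂(7/16) + (7/16)·log₂(7/16) + (1/8)·log₂(1/8)]
  = 0.5218 + 0.5218 + 0.3750
  = 1.4186 bits

I(X;Y) = H(X) + H(Y) - H(X,Y)
  = 0.9887 + 0.5436 - 1.4186
  = 0.1137 bits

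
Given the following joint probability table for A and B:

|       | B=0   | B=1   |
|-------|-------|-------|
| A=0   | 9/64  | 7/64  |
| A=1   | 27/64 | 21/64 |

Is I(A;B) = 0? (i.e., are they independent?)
Marginal P(A) (row sums):
  P(A=0) = 9/64 + 7/64 = 1/4
  P(A=1) = 27/64 + 21/64 = 3/4
Marginal P(B) (column sums):
  P(B=0) = 9/64 + 27/64 = 9/16
  P(B=1) = 7/64 + 21/64 = 7/16

A and B are independent iff P(A=i,B=j) = P(A=i)·P(B=j) for every cell.
  P(A=0)·P(B=0) = 1/4 × 9/16 = 9/64 = P(A=0,B=0) ✓
  P(A=0)·P(B=1) = 1/4 × 7/16 = 7/64 = P(A=0,B=1) ✓
  P(A=1)·P(B=0) = 3/4 × 9/16 = 27/64 = P(A=1,B=0) ✓
  P(A=1)·P(B=1) = 3/4 × 7/16 = 21/64 = P(A=1,B=1) ✓

Yes, A and B are independent: every cell factors, so I(A;B) = 0 bits.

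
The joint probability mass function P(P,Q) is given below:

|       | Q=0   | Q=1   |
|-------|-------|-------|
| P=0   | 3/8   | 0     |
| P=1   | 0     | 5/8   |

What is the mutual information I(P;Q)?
Marginal P(P) (row sums):
  P(P=0) = 3/8 + 0 = 3/8
  P(P=1) = 0 + 5/8 = 5/8
Marginal P(Q) (column sums):
  P(Q=0) = 3/8 + 0 = 3/8
  P(Q=1) = 0 + 5/8 = 5/8

H(P) = -[(3/8)·log₂(3/8) + (5/8)·log₂(5/8)]
  = 0.5306 + 0.4238
  = 0.9544 bits
H(Q) = -[(3/8)·log₂(3/8) + (5/8)·log₂(5/8)]
  = 0.5306 + 0.4238
  = 0.9544 bits
H(P,Q) = -[(3/8)·log₂(3/8) + (5/8)·log₂(5/8)]
  = 0.5306 + 0.4238
  = 0.9544 bits

I(P;Q) = H(P) + H(Q) - H(P,Q)
  = 0.9544 + 0.9544 - 0.9544
  = 0.9544 bits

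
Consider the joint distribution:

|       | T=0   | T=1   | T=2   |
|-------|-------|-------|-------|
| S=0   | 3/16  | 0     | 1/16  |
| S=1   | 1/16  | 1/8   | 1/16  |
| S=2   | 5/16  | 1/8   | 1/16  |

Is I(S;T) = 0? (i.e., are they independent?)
Marginal P(S) (row sums):
  P(S=0) = 3/16 + 0 + 1/16 = 1/4
  P(S=1) = 1/16 + 1/8 + 1/16 = 1/4
  P(S=2) = 5/16 + 1/8 + 1/16 = 1/2
Marginal P(T) (column sums):
  P(T=0) = 3/16 + 1/16 + 5/16 = 9/16
  P(T=1) = 0 + 1/8 + 1/8 = 1/4
  P(T=2) = 1/16 + 1/16 + 1/16 = 3/16

S and T are independent iff P(S=i,T=j) = P(S=i)·P(T=j) for every cell.
  P(S=0)·P(T=0) = 1/4 × 9/16 = 9/64, but P(S=0,T=0) = 3/16 ✗

No, S and T are not independent. Quantitatively, I(S;T) > 0:

H(S) = -[(1/4)·log₂(1/4) + (1/4)·log₂(1/4) + (1/2)·log₂(1/2)]
  = 0.5000 + 0.5000 + 0.5000
  = 1.5000 bits
H(T) = -[(9/16)·log₂(9/16) + (1/4)·log₂(1/4) + (3/16)·log₂(3/16)]
  = 0.4669 + 0.5000 + 0.4528
  = 1.4197 bits
H(S,T) = -[(3/16)·log₂(3/16) + (1/16)·log₂(1/16) + (1/16)·log₂(1/16) + (1/8)·log₂(1/8) + (1/16)·log₂(1/16) + (5/16)·log₂(5/16) + (1/8)·log₂(1/8) + (1/16)·log₂(1/16)]
  = 0.4528 + 0.2500 + 0.2500 + 0.3750 + 0.2500 + 0.5244 + 0.3750 + 0.2500
  = 2.7272 bits
I(S;T) = H(S) + H(T) - H(S,T) = 1.5000 + 1.4197 - 2.7272 = 0.1925 bits > 0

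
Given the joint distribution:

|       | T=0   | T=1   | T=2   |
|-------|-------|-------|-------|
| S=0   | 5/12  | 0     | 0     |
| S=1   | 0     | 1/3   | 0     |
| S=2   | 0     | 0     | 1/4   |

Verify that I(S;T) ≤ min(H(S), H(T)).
Marginal P(S) (row sums):
  P(S=0) = 5/12 + 0 + 0 = 5/12
  P(S=1) = 0 + 1/3 + 0 = 1/3
  P(S=2) = 0 + 0 + 1/4 = 1/4
Marginal P(T) (column sums):
  P(T=0) = 5/12 + 0 + 0 = 5/12
  P(T=1) = 0 + 1/3 + 0 = 1/3
  P(T=2) = 0 + 0 + 1/4 = 1/4

H(S) = -[(5/12)·log₂(5/12) + (1/3)·log₂(1/3) + (1/4)·log₂(1/4)]
  = 0.5263 + 0.5283 + 0.5000
  = 1.5546 bits
H(T) = -[(5/12)·log₂(5/12) + (1/3)·log₂(1/3) + (1/4)·log₂(1/4)]
  = 0.5263 + 0.5283 + 0.5000
  = 1.5546 bits
H(S,T) = -[(5/12)·log₂(5/12) + (1/3)·log₂(1/3) + (1/4)·log₂(1/4)]
  = 0.5263 + 0.5283 + 0.5000
  = 1.5546 bits

I(S;T) = H(S) + H(T) - H(S,T)
  = 1.5546 + 1.5546 - 1.5546
  = 1.5546 bits

min(H(S), H(T)) = min(1.5546, 1.5546) = 1.5546 bits
Since 1.5546 ≤ 1.5546, the bound is satisfied ✓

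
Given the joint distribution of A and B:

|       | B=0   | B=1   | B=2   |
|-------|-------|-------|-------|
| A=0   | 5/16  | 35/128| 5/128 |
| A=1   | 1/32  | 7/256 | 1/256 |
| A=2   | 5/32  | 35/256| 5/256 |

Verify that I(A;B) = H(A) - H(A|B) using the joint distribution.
Left side, from I(A;B) = H(A) + H(B) - H(A,B):
Marginal P(A) (row sums):
  P(A=0) = 5/16 + 35/128 + 5/128 = 5/8
  P(A=1) = 1/32 + 7/256 + 1/256 = 1/16
  P(A=2) = 5/32 + 35/256 + 5/256 = 5/16
Marginal P(B) (column sums):
  P(B=0) = 5/16 + 1/32 + 5/32 = 1/2
  P(B=1) = 35/128 + 7/256 + 35/256 = 7/16
  P(B=2) = 5/128 + 1/256 + 5/256 = 1/16

H(A) = -[(5/8)·log₂(5/8) + (1/16)·log₂(1/16) + (5/16)·log₂(5/16)]
  = 0.4238 + 0.2500 + 0.5244
  = 1.1982 bits
H(B) = -[(1/2)·log₂(1/2) + (7/16)·log₂(7/16) + (1/16)·log₂(1/16)]
  = 0.5000 + 0.5218 + 0.2500
  = 1.2718 bits
H(A,B) = -[(5/16)·log₂(5/16) + (35/128)·log₂(35/128) + (5/128)·log₂(5/128) + (1/32)·log₂(1/32) + (7/256)·log₂(7/256) + (1/256)·log₂(1/256) + (5/32)·log₂(5/32) + (35/256)·log₂(35/256) + (5/256)·log₂(5/256)]
  = 0.5244 + 0.5115 + 0.1827 + 0.1563 + 0.1420 + 0.0313 + 0.4184 + 0.3925 + 0.1109
  = 2.4700 bits

I(A;B) = H(A) + H(B) - H(A,B)
  = 1.1982 + 1.2718 - 2.4700
  = 0.0000 bits

Right side, with H(A|B) computed directly from the conditional probabilities:
H(A|B) = -Σ P(A,B)·log₂ P(A|B), where P(A|B) = P(A,B) / P(B)
  (A=0,B=0): P(A|B) = (5/16)/(1/2) = 5/8;  -(5/16)·log₂(5/8) = 0.2119
  (A=0,B=1): P(A|B) = (35/128)/(7/16) = 5/8;  -(35/128)·log₂(5/8) = 0.1854
  (A=0,B=2): P(A|B) = (5/128)/(1/16) = 5/8;  -(5/128)·log₂(5/8) = 0.0265
  (A=1,B=0): P(A|B) = (1/32)/(1/2) = 1/16;  -(1/32)·log₂(1/16) = 0.1250
  (A=1,B=1): P(A|B) = (7/256)/(7/16) = 1/16;  -(7/256)·log₂(1/16) = 0.1094
  (A=1,B=2): P(A|B) = (1/256)/(1/16) = 1/16;  -(1/256)·log₂(1/16) = 0.0156
  (A=2,B=0): P(A|B) = (5/32)/(1/2) = 5/16;  -(5/32)·log₂(5/16) = 0.2622
  (A=2,B=1): P(A|B) = (35/256)/(7/16) = 5/16;  -(35/256)·log₂(5/16) = 0.2294
  (A=2,B=2): P(A|B) = (5/256)/(1/16) = 5/16;  -(5/256)·log₂(5/16) = 0.0328
H(A|B) = 0.2119 + 0.1854 + 0.0265 + 0.1250 + 0.1094 + 0.0156 + 0.2622 + 0.2294 + 0.0328
  = 1.1982 bits
H(A) - H(A|B) = 1.1982 - 1.1982 = 0.0000 bits

Both sides equal 0.0000 bits, so I(A;B) = H(A) - H(A|B) ✓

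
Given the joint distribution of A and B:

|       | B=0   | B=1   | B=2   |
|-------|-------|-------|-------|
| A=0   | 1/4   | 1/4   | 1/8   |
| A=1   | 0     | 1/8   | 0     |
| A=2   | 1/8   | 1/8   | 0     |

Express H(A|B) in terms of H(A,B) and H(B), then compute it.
H(A|B) = H(A,B) - H(B)

Marginal P(B) (column sums):
  P(B=0) = 1/4 + 0 + 1/8 = 3/8
  P(B=1) = 1/4 + 1/8 + 1/8 = 1/2
  P(B=2) = 1/8 + 0 + 0 = 1/8

H(A,B) = -[(1/4)·log₂(1/4) + (1/4)·log₂(1/4) + (1/8)·log₂(1/8) + (1/8)·log₂(1/8) + (1/8)·log₂(1/8) + (1/8)·log₂(1/8)]
  = 0.5000 + 0.5000 + 0.3750 + 0.3750 + 0.3750 + 0.3750
  = 2.5000 bits
H(B) = -[(3/8)·log₂(3/8) + (1/2)·log₂(1/2) + (1/8)·log₂(1/8)]
  = 0.5306 + 0.5000 + 0.3750
  = 1.4056 bits

H(A|B) = 2.5000 - 1.4056 = 1.0944 bits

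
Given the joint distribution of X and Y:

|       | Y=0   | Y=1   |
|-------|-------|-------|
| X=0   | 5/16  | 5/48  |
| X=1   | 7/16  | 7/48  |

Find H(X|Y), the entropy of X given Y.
Marginal P(Y) (column sums):
  P(Y=0) = 5/16 + 7/16 = 3/4
  P(Y=1) = 5/48 + 7/48 = 1/4

H(X|Y) = -Σ P(X,Y)·log₂ P(X|Y), where P(X|Y) = P(X,Y) / P(Y)
  (X=0,Y=0): P(X|Y) = (5/16)/(3/4) = 5/12;  -(5/16)·log₂(5/12) = 0.3947
  (X=0,Y=1): P(X|Y) = (5/48)/(1/4) = 5/12;  -(5/48)·log₂(5/12) = 0.1316
  (X=1,Y=0): P(X|Y) = (7/16)/(3/4) = 7/12;  -(7/16)·log₂(7/12) = 0.3402
  (X=1,Y=1): P(X|Y) = (7/48)/(1/4) = 7/12;  -(7/48)·log₂(7/12) = 0.1134
H(X|Y) = 0.3947 + 0.1316 + 0.3402 + 0.1134
  = 0.9799 bits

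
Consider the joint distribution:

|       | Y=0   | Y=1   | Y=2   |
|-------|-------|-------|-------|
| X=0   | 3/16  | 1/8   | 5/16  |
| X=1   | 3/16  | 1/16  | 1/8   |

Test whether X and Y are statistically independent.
Marginal P(X) (row sums):
  P(X=0) = 3/16 + 1/8 + 5/16 = 5/8
  P(X=1) = 3/16 + 1/16 + 1/8 = 3/8
Marginal P(Y) (column sums):
  P(Y=0) = 3/16 + 3/16 = 3/8
  P(Y=1) = 1/8 + 1/16 = 3/16
  P(Y=2) = 5/16 + 1/8 = 7/16

X and Y are independent iff P(X=i,Y=j) = P(X=i)·P(Y=j) for every cell.
  P(X=0)·P(Y=0) = 5/8 × 3/8 = 15/64, but P(X=0,Y=0) = 3/16 ✗

No, X and Y are not independent. Quantitatively, I(X;Y) > 0:

H(X) = -[(5/8)·log₂(5/8) + (3/8)·log₂(3/8)]
  = 0.4238 + 0.5306
  = 0.9544 bits
H(Y) = -[(3/8)·log₂(3/8) + (3/16)·log₂(3/16) + (7/16)·log₂(7/16)]
  = 0.5306 + 0.4528 + 0.5218
  = 1.5052 bits
H(X,Y) = -[(3/16)·log₂(3/16) + (1/8)·log₂(1/8) + (5/16)·log₂(5/16) + (3/16)·log₂(3/16) + (1/16)·log₂(1/16) + (1/8)·log₂(1/8)]
  = 0.4528 + 0.3750 + 0.5244 + 0.4528 + 0.2500 + 0.3750
  = 2.4300 bits
I(X;Y) = H(X) + H(Y) - H(X,Y) = 0.9544 + 1.5052 - 2.4300 = 0.0296 bits > 0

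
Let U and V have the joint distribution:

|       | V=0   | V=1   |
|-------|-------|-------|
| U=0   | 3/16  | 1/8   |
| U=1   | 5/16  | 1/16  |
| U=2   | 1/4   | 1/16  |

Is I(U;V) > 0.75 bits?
Marginal P(U) (row sums):
  P(U=0) = 3/16 + 1/8 = 5/16
  P(U=1) = 5/16 + 1/16 = 3/8
  P(U=2) = 1/4 + 1/16 = 5/16
Marginal P(V) (column sums):
  P(V=0) = 3/16 + 5/16 + 1/4 = 3/4
  P(V=1) = 1/8 + 1/16 + 1/16 = 1/4

H(U) = -[(5/16)·log₂(5/16) + (3/8)·log₂(3/8) + (5/16)·log₂(5/16)]
  = 0.5244 + 0.5306 + 0.5244
  = 1.5794 bits
H(V) = -[(3/4)·log₂(3/4) + (1/4)·log₂(1/4)]
  = 0.3113 + 0.5000
  = 0.8113 bits
H(U,V) = -[(3/16)·log₂(3/16) + (1/8)·log₂(1/8) + (5/16)·log₂(5/16) + (1/16)·log₂(1/16) + (1/4)·log₂(1/4) + (1/16)·log₂(1/16)]
  = 0.4528 + 0.3750 + 0.5244 + 0.2500 + 0.5000 + 0.2500
  = 2.3522 bits

I(U;V) = H(U) + H(V) - H(U,V)
  = 1.5794 + 0.8113 - 2.3522
  = 0.0385 bits

No. I(U;V) = 0.0385 bits, which is ≤ 0.75 bits.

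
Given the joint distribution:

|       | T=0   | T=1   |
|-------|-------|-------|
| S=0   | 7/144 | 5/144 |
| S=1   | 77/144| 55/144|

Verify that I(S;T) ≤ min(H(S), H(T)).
Marginal P(S) (row sums):
  P(S=0) = 7/144 + 5/144 = 1/12
  P(S=1) = 77/144 + 55/144 = 11/12
Marginal P(T) (column sums):
  P(T=0) = 7/144 + 77/144 = 7/12
  P(T=1) = 5/144 + 55/144 = 5/12

H(S) = -[(1/12)·log₂(1/12) + (11/12)·log₂(11/12)]
  = 0.2987 + 0.1151
  = 0.4138 bits
H(T) = -[(7/12)·log₂(7/12) + (5/12)·log₂(5/12)]
  = 0.4536 + 0.5263
  = 0.9799 bits
H(S,T) = -[(7/144)·log₂(7/144) + (5/144)·log₂(5/144) + (77/144)·log₂(77/144) + (55/144)·log₂(55/144)]
  = 0.2121 + 0.1683 + 0.4829 + 0.5304
  = 1.3937 bits

I(S;T) = H(S) + H(T) - H(S,T)
  = 0.4138 + 0.9799 - 1.3937
  = 0.0000 bits

min(H(S), H(T)) = min(0.4138, 0.9799) = 0.4138 bits
Since 0.0000 ≤ 0.4138, the bound is satisfied ✓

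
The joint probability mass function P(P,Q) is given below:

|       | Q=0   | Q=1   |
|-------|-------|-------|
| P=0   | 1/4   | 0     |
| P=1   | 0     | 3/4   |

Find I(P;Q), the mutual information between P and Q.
Marginal P(P) (row sums):
  P(P=0) = 1/4 + 0 = 1/4
  P(P=1) = 0 + 3/4 = 3/4
Marginal P(Q) (column sums):
  P(Q=0) = 1/4 + 0 = 1/4
  P(Q=1) = 0 + 3/4 = 3/4

H(P) = -[(1/4)·log₂(1/4) + (3/4)·log₂(3/4)]
  = 0.5000 + 0.3113
  = 0.8113 bits
H(Q) = -[(1/4)·log₂(1/4) + (3/4)·log₂(3/4)]
  = 0.5000 + 0.3113
  = 0.8113 bits
H(P,Q) = -[(1/4)·log₂(1/4) + (3/4)·log₂(3/4)]
  = 0.5000 + 0.3113
  = 0.8113 bits

I(P;Q) = H(P) + H(Q) - H(P,Q)
  = 0.8113 + 0.8113 - 0.8113
  = 0.8113 bits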